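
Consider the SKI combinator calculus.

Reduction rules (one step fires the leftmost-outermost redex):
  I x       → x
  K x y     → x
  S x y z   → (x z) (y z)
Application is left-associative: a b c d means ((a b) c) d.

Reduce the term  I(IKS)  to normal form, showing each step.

  start: I(IKS)
  [1] IKS
  [2] KS

Answer: normal form = KS  (in 2 steps)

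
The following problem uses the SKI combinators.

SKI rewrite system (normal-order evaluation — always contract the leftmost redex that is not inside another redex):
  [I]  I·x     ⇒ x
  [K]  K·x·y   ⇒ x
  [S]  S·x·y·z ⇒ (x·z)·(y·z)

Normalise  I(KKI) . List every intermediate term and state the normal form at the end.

  start: I(KKI)
  step 1: KKI
  step 2: K

Answer: normal form = K  (in 2 steps)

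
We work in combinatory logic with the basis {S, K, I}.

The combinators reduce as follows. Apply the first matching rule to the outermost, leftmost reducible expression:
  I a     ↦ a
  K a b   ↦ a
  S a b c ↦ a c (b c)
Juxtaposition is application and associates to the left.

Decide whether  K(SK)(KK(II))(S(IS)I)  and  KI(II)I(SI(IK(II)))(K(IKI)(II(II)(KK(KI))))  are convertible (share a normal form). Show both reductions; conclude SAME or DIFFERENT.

Answer: DIFFERENT — A ⇓ SK(SSI), B ⇓ I

Derivation:
Term A:
  start: K(SK)(KK(II))(S(IS)I)
  [1] SK(S(IS)I)
  [2] SK(SSI)

Term B:
  start: KI(II)I(SI(IK(II)))(K(IKI)(II(II)(KK(KI))))
  [1] II(SI(IK(II)))(K(IKI)(II(II)(KK(KI))))
  [2] I(SI(IK(II)))(K(IKI)(II(II)(KK(KI))))
  [3] SI(IK(II))(K(IKI)(II(II)(KK(KI))))
  [4] I(K(IKI)(II(II)(KK(KI))))(IK(II)(K(IKI)(II(II)(KK(KI)))))
  [5] K(IKI)(II(II)(KK(KI)))(IK(II)(K(IKI)(II(II)(KK(KI)))))
  [6] IKI(IK(II)(K(IKI)(II(II)(KK(KI)))))
  [7] KI(IK(II)(K(IKI)(II(II)(KK(KI)))))
  [8] I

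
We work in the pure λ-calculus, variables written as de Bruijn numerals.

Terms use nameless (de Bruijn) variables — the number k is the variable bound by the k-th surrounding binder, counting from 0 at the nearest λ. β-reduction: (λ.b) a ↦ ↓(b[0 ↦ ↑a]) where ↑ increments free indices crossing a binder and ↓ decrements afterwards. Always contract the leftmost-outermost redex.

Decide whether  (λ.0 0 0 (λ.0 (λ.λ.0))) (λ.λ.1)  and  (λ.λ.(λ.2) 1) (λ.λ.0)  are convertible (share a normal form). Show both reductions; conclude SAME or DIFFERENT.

Term A:
  start: (λ.0 0 0 (λ.0 (λ.λ.0))) (λ.λ.1)
  [1] (λ.λ.1) (λ.λ.1) (λ.λ.1) (λ.0 (λ.λ.0))
  [2] (λ.λ.λ.1) (λ.λ.1) (λ.0 (λ.λ.0))
  [3] (λ.λ.1) (λ.0 (λ.λ.0))
  [4] λ.λ.0 (λ.λ.0)

Term B:
  start: (λ.λ.(λ.2) 1) (λ.λ.0)
  [1] λ.(λ.λ.λ.0) (λ.λ.0)
  [2] λ.λ.λ.0

Answer: DIFFERENT — A ⇓ λ.λ.0 (λ.λ.0), B ⇓ λ.λ.λ.0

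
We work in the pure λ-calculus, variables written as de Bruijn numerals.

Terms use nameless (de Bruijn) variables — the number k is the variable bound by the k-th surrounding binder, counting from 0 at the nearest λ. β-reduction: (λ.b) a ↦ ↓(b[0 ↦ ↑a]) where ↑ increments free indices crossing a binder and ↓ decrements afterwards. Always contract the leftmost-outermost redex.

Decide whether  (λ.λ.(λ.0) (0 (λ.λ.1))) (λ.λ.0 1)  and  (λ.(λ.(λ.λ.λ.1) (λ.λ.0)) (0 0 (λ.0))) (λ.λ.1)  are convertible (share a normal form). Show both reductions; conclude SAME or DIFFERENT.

Term A:
  start: (λ.λ.(λ.0) (0 (λ.λ.1))) (λ.λ.0 1)
  step 1: λ.(λ.0) (0 (λ.λ.1))
  step 2: λ.0 (λ.λ.1)

Term B:
  start: (λ.(λ.(λ.λ.λ.1) (λ.λ.0)) (0 0 (λ.0))) (λ.λ.1)
  step 1: (λ.(λ.λ.λ.1) (λ.λ.0)) ((λ.λ.1) (λ.λ.1) (λ.0))
  step 2: (λ.λ.λ.1) (λ.λ.0)
  step 3: λ.λ.1

Answer: DIFFERENT — A ⇓ λ.0 (λ.λ.1), B ⇓ λ.λ.1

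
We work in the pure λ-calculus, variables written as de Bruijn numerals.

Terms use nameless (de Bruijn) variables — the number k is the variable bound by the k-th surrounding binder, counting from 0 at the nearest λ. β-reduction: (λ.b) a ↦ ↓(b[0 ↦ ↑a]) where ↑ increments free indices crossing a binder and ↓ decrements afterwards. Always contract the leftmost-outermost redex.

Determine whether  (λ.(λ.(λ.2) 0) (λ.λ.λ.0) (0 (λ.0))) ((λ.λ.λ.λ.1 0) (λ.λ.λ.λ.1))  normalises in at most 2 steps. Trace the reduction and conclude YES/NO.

  start: (λ.(λ.(λ.2) 0) (λ.λ.λ.0) (0 (λ.0))) ((λ.λ.λ.λ.1 0) (λ.λ.λ.λ.1))
  [1] (λ.(λ.(λ.λ.λ.λ.1 0) (λ.λ.λ.λ.1)) 0) (λ.λ.λ.0) ((λ.λ.λ.λ.1 0) (λ.λ.λ.λ.1) (λ.0))
  [2] (λ.(λ.λ.λ.λ.1 0) (λ.λ.λ.λ.1)) (λ.λ.λ.0) ((λ.λ.λ.λ.1 0) (λ.λ.λ.λ.1) (λ.0))

Answer: NO — after 2 steps the term is (λ.(λ.λ.λ.λ.1 0) (λ.λ.λ.λ.1)) (λ.λ.λ.0) ((λ.λ.λ.λ.1 0) (λ.λ.λ.λ.1) (λ.0)), not yet normal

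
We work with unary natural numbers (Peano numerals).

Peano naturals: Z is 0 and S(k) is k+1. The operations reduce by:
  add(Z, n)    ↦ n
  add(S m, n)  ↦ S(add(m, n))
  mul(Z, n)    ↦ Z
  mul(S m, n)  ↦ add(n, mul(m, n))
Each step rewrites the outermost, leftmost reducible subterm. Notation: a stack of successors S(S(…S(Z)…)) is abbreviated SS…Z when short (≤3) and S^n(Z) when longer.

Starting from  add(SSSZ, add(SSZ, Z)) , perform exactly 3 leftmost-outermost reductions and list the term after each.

Answer: after 3 steps: S(S(S(add(Z, add(SSZ, Z)))))

Reduction:
  start: add(SSSZ, add(SSZ, Z))
  →1  S(add(SSZ, add(SSZ, Z)))
  →2  S(S(add(SZ, add(SSZ, Z))))
  →3  S(S(S(add(Z, add(SSZ, Z)))))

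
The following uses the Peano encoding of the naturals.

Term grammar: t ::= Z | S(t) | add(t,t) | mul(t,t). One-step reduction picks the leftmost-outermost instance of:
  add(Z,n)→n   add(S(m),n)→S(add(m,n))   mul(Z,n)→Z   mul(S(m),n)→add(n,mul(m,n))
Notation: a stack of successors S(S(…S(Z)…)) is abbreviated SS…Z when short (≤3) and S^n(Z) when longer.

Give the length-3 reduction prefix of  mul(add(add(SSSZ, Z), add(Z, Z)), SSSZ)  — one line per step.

  start: mul(add(add(SSSZ, Z), add(Z, Z)), SSSZ)
  →1  mul(add(S(add(SSZ, Z)), add(Z, Z)), SSSZ)
  →2  mul(S(add(add(SSZ, Z), add(Z, Z))), SSSZ)
  →3  add(SSSZ, mul(add(add(SSZ, Z), add(Z, Z)), SSSZ))

Answer: after 3 steps: add(SSSZ, mul(add(add(SSZ, Z), add(Z, Z)), SSSZ))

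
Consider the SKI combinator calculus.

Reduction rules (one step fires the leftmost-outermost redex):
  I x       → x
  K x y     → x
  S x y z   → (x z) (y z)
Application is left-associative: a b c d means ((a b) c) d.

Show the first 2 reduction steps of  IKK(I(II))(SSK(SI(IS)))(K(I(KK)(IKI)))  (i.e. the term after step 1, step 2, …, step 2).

Answer: after 2 steps: K(SSK(SI(IS)))(K(I(KK)(IKI)))

Reduction:
  start: IKK(I(II))(SSK(SI(IS)))(K(I(KK)(IKI)))
  step 1: KK(I(II))(SSK(SI(IS)))(K(I(KK)(IKI)))
  step 2: K(SSK(SI(IS)))(K(I(KK)(IKI)))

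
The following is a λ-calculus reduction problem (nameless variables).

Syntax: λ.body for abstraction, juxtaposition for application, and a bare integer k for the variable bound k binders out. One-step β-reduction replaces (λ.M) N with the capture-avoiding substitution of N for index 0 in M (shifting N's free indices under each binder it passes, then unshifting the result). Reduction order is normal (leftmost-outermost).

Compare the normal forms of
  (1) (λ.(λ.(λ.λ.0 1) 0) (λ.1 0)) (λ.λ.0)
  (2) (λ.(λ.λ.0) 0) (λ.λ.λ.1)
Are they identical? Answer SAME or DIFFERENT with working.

Answer: DIFFERENT — A ⇓ λ.0 (λ.λ.0), B ⇓ λ.0

Reduction:
Term A:
  start: (λ.(λ.(λ.λ.0 1) 0) (λ.1 0)) (λ.λ.0)
  →1  (λ.(λ.λ.0 1) 0) (λ.(λ.λ.0) 0)
  →2  (λ.λ.0 1) (λ.(λ.λ.0) 0)
  →3  λ.0 (λ.(λ.λ.0) 0)
  →4  λ.0 (λ.λ.0)

Term B:
  start: (λ.(λ.λ.0) 0) (λ.λ.λ.1)
  →1  (λ.λ.0) (λ.λ.λ.1)
  →2  λ.0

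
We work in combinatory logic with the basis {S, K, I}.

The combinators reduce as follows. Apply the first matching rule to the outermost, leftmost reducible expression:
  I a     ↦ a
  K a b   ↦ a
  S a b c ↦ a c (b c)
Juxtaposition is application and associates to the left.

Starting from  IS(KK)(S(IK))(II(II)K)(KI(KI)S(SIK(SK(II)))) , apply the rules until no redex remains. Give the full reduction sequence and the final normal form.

  start: IS(KK)(S(IK))(II(II)K)(KI(KI)S(SIK(SK(II))))
  [1] S(KK)(S(IK))(II(II)K)(KI(KI)S(SIK(SK(II))))
  [2] KK(II(II)K)(S(IK)(II(II)K))(KI(KI)S(SIK(SK(II))))
  [3] K(S(IK)(II(II)K))(KI(KI)S(SIK(SK(II))))
  [4] S(IK)(II(II)K)
  [5] SK(II(II)K)
  [6] SK(I(II)K)
  [7] SK(IIK)
  [8] SK(IK)
  [9] SKK

Answer: normal form = SKK  (in 9 steps)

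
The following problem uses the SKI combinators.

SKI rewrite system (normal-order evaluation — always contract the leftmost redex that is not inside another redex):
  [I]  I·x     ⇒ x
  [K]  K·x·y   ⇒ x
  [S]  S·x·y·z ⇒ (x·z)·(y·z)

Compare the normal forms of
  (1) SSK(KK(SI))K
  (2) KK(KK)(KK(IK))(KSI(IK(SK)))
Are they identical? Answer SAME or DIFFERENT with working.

Answer: SAME — A ⇓ K, B ⇓ K

Working:
Term A:
  start: SSK(KK(SI))K
  step 1: S(KK(SI))(K(KK(SI)))K
  step 2: KK(SI)K(K(KK(SI))K)
  step 3: KK(K(KK(SI))K)
  step 4: K

Term B:
  start: KK(KK)(KK(IK))(KSI(IK(SK)))
  step 1: K(KK(IK))(KSI(IK(SK)))
  step 2: KK(IK)
  step 3: K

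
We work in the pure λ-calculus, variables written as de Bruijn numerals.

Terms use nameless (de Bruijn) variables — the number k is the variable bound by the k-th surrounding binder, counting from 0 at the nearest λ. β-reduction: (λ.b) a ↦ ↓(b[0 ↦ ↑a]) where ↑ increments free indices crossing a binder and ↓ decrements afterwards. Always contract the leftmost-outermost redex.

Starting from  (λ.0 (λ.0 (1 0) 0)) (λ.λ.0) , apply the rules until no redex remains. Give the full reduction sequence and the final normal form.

  start: (λ.0 (λ.0 (1 0) 0)) (λ.λ.0)
  [1] (λ.λ.0) (λ.0 ((λ.λ.0) 0) 0)
  [2] λ.0

Answer: normal form = λ.0  (in 2 steps)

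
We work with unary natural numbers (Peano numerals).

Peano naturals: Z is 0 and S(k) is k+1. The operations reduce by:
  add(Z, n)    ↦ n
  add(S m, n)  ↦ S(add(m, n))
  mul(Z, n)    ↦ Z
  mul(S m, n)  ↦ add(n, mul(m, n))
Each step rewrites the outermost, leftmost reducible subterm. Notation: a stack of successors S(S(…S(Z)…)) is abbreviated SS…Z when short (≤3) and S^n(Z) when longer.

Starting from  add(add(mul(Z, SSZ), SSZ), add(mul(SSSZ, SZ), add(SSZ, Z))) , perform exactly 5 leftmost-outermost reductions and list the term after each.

  start: add(add(mul(Z, SSZ), SSZ), add(mul(SSSZ, SZ), add(SSZ, Z)))
  step 1: add(add(Z, SSZ), add(mul(SSSZ, SZ), add(SSZ, Z)))
  step 2: add(SSZ, add(mul(SSSZ, SZ), add(SSZ, Z)))
  step 3: S(add(SZ, add(mul(SSSZ, SZ), add(SSZ, Z))))
  step 4: S(S(add(Z, add(mul(SSSZ, SZ), add(SSZ, Z)))))
  step 5: S(S(add(mul(SSSZ, SZ), add(SSZ, Z))))

Answer: after 5 steps: S(S(add(mul(SSSZ, SZ), add(SSZ, Z))))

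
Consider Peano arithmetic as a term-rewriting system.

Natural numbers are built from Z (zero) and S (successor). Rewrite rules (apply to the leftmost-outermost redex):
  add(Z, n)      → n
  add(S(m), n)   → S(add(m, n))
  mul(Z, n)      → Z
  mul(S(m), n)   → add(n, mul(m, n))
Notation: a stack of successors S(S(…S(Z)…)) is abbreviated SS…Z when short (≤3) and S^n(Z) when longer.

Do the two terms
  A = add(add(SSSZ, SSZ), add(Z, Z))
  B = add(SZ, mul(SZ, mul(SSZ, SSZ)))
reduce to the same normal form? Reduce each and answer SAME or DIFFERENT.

Answer: SAME — A ⇓ S^5(Z), B ⇓ S^5(Z)

Working:
Term A:
  start: add(add(SSSZ, SSZ), add(Z, Z))
  →1  add(S(add(SSZ, SSZ)), add(Z, Z))
  →2  S(add(add(SSZ, SSZ), add(Z, Z)))
  →3  S(add(S(add(SZ, SSZ)), add(Z, Z)))
  →4  S(S(add(add(SZ, SSZ), add(Z, Z))))
  →5  S(S(add(S(add(Z, SSZ)), add(Z, Z))))
  →6  S(S(S(add(add(Z, SSZ), add(Z, Z)))))
  →7  S(S(S(add(SSZ, add(Z, Z)))))
  →8  S(S(S(S(add(SZ, add(Z, Z))))))
  →9  S(S(S(S(S(add(Z, add(Z, Z)))))))
  →10  S(S(S(S(S(add(Z, Z))))))
  →11  S^5(Z)

Term B:
  start: add(SZ, mul(SZ, mul(SSZ, SSZ)))
  →1  S(add(Z, mul(SZ, mul(SSZ, SSZ))))
  →2  S(mul(SZ, mul(SSZ, SSZ)))
  →3  S(add(mul(SSZ, SSZ), mul(Z, mul(SSZ, SSZ))))
  →4  S(add(add(SSZ, mul(SZ, SSZ)), mul(Z, mul(SSZ, SSZ))))
  →5  S(add(S(add(SZ, mul(SZ, SSZ))), mul(Z, mul(SSZ, SSZ))))
  →6  S(S(add(add(SZ, mul(SZ, SSZ)), mul(Z, mul(SSZ, SSZ)))))
  →7  S(S(add(S(add(Z, mul(SZ, SSZ))), mul(Z, mul(SSZ, SSZ)))))
  →8  S(S(S(add(add(Z, mul(SZ, SSZ)), mul(Z, mul(SSZ, SSZ))))))
  →9  S(S(S(add(mul(SZ, SSZ), mul(Z, mul(SSZ, SSZ))))))
  →10  S(S(S(add(add(SSZ, mul(Z, SSZ)), mul(Z, mul(SSZ, SSZ))))))
  →11  S(S(S(add(S(add(SZ, mul(Z, SSZ))), mul(Z, mul(SSZ, SSZ))))))
  →12  S(S(S(S(add(add(SZ, mul(Z, SSZ)), mul(Z, mul(SSZ, SSZ)))))))
  →13  S(S(S(S(add(S(add(Z, mul(Z, SSZ))), mul(Z, mul(SSZ, SSZ)))))))
  →14  S(S(S(S(S(add(add(Z, mul(Z, SSZ)), mul(Z, mul(SSZ, SSZ))))))))
  →15  S(S(S(S(S(add(mul(Z, SSZ), mul(Z, mul(SSZ, SSZ))))))))
  →16  S(S(S(S(S(add(Z, mul(Z, mul(SSZ, SSZ))))))))
  →17  S(S(S(S(S(mul(Z, mul(SSZ, SSZ)))))))
  →18  S^5(Z)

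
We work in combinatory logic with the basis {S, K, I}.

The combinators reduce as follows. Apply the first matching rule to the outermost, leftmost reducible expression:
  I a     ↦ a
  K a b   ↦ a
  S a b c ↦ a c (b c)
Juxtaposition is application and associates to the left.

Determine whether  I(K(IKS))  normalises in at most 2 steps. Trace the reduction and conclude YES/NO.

Answer: YES — reaches normal form K(KS) in 2 ≤ 2 steps

Derivation:
  start: I(K(IKS))
  →1  K(IKS)
  →2  K(KS)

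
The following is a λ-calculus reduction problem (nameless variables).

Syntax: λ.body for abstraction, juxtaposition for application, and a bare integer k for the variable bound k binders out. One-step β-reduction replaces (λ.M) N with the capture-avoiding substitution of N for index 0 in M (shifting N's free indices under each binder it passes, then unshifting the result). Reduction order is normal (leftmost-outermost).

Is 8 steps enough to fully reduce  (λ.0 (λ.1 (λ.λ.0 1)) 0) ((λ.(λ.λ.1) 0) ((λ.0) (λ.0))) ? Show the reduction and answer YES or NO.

  start: (λ.0 (λ.1 (λ.λ.0 1)) 0) ((λ.(λ.λ.1) 0) ((λ.0) (λ.0)))
  →1  (λ.(λ.λ.1) 0) ((λ.0) (λ.0)) (λ.(λ.(λ.λ.1) 0) ((λ.0) (λ.0)) (λ.λ.0 1)) ((λ.(λ.λ.1) 0) ((λ.0) (λ.0)))
  →2  (λ.λ.1) ((λ.0) (λ.0)) (λ.(λ.(λ.λ.1) 0) ((λ.0) (λ.0)) (λ.λ.0 1)) ((λ.(λ.λ.1) 0) ((λ.0) (λ.0)))
  →3  (λ.(λ.0) (λ.0)) (λ.(λ.(λ.λ.1) 0) ((λ.0) (λ.0)) (λ.λ.0 1)) ((λ.(λ.λ.1) 0) ((λ.0) (λ.0)))
  →4  (λ.0) (λ.0) ((λ.(λ.λ.1) 0) ((λ.0) (λ.0)))
  →5  (λ.0) ((λ.(λ.λ.1) 0) ((λ.0) (λ.0)))
  →6  (λ.(λ.λ.1) 0) ((λ.0) (λ.0))
  →7  (λ.λ.1) ((λ.0) (λ.0))
  →8  λ.(λ.0) (λ.0)

Answer: NO — after 8 steps the term is λ.(λ.0) (λ.0), not yet normal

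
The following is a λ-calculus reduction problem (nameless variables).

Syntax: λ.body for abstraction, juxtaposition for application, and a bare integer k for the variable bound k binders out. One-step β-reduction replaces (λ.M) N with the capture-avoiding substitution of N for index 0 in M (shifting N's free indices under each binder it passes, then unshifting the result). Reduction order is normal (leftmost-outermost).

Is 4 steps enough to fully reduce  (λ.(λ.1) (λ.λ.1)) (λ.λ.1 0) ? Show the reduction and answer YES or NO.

  start: (λ.(λ.1) (λ.λ.1)) (λ.λ.1 0)
  [1] (λ.λ.λ.1 0) (λ.λ.1)
  [2] λ.λ.1 0

Answer: YES — reaches normal form λ.λ.1 0 in 2 ≤ 4 steps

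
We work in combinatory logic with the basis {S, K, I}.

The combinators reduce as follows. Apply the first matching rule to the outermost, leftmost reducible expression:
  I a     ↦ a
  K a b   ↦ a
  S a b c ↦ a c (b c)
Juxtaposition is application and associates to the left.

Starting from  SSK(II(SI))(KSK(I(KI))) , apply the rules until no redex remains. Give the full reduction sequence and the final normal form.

Answer: normal form = SI(S(KI)(SI))  (in 14 steps)

Working:
  start: SSK(II(SI))(KSK(I(KI)))
  step 1: S(II(SI))(K(II(SI)))(KSK(I(KI)))
  step 2: II(SI)(KSK(I(KI)))(K(II(SI))(KSK(I(KI))))
  step 3: I(SI)(KSK(I(KI)))(K(II(SI))(KSK(I(KI))))
  step 4: SI(KSK(I(KI)))(K(II(SI))(KSK(I(KI))))
  step 5: I(K(II(SI))(KSK(I(KI))))(KSK(I(KI))(K(II(SI))(KSK(I(KI)))))
  step 6: K(II(SI))(KSK(I(KI)))(KSK(I(KI))(K(II(SI))(KSK(I(KI)))))
  step 7: II(SI)(KSK(I(KI))(K(II(SI))(KSK(I(KI)))))
  step 8: I(SI)(KSK(I(KI))(K(II(SI))(KSK(I(KI)))))
  step 9: SI(KSK(I(KI))(K(II(SI))(KSK(I(KI)))))
  step 10: SI(S(I(KI))(K(II(SI))(KSK(I(KI)))))
  step 11: SI(S(KI)(K(II(SI))(KSK(I(KI)))))
  step 12: SI(S(KI)(II(SI)))
  step 13: SI(S(KI)(I(SI)))
  step 14: SI(S(KI)(SI))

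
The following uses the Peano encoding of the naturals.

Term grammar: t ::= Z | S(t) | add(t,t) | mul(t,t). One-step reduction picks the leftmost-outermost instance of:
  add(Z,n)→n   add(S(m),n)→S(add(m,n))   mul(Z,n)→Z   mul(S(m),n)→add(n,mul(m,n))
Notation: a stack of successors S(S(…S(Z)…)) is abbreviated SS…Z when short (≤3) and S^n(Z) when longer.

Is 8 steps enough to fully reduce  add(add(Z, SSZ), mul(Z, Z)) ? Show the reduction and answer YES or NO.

Answer: YES — reaches normal form SSZ in 5 ≤ 8 steps

Working:
  start: add(add(Z, SSZ), mul(Z, Z))
  →1  add(SSZ, mul(Z, Z))
  →2  S(add(SZ, mul(Z, Z)))
  →3  S(S(add(Z, mul(Z, Z))))
  →4  S(S(mul(Z, Z)))
  →5  SSZ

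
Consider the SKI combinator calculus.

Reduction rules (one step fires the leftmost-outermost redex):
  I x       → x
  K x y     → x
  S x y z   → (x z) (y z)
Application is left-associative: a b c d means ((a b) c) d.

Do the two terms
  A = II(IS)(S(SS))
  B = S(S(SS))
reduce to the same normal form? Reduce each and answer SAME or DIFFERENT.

Answer: SAME — A ⇓ S(S(SS)), B ⇓ S(S(SS))

Working:
Term A:
  start: II(IS)(S(SS))
  →1  I(IS)(S(SS))
  →2  IS(S(SS))
  →3  S(S(SS))

Term B:
  start: S(S(SS))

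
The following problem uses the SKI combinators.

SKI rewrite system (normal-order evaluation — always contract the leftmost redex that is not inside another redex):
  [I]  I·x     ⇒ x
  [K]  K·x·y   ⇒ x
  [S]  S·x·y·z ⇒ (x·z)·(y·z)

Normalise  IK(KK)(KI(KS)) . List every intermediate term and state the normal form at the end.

  start: IK(KK)(KI(KS))
  →1  K(KK)(KI(KS))
  →2  KK

Answer: normal form = KK  (in 2 steps)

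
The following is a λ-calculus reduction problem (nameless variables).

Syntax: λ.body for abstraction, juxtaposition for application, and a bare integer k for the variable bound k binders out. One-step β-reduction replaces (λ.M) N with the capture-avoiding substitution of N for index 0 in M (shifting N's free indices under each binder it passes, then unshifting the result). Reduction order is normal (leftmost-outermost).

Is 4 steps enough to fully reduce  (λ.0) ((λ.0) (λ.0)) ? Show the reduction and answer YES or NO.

Answer: YES — reaches normal form λ.0 in 2 ≤ 4 steps

Derivation:
  start: (λ.0) ((λ.0) (λ.0))
  [1] (λ.0) (λ.0)
  [2] λ.0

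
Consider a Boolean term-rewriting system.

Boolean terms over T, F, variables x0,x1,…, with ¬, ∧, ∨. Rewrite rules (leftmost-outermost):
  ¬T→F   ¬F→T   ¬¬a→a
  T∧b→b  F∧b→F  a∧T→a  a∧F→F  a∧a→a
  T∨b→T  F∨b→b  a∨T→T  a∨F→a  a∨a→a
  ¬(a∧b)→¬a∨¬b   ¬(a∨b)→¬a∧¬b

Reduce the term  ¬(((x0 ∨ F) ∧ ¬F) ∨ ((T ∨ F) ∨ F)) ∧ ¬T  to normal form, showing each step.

  start: ¬(((x0 ∨ F) ∧ ¬F) ∨ ((T ∨ F) ∨ F)) ∧ ¬T
  step 1: (¬((x0 ∨ F) ∧ ¬F) ∧ ¬((T ∨ F) ∨ F)) ∧ ¬T
  step 2: ((¬(x0 ∨ F) ∨ ¬¬F) ∧ ¬((T ∨ F) ∨ F)) ∧ ¬T
  step 3: (((¬x0 ∧ ¬F) ∨ ¬¬F) ∧ ¬((T ∨ F) ∨ F)) ∧ ¬T
  step 4: (((¬x0 ∧ T) ∨ ¬¬F) ∧ ¬((T ∨ F) ∨ F)) ∧ ¬T
  step 5: ((¬x0 ∨ ¬¬F) ∧ ¬((T ∨ F) ∨ F)) ∧ ¬T
  step 6: ((¬x0 ∨ F) ∧ ¬((T ∨ F) ∨ F)) ∧ ¬T
  step 7: (¬x0 ∧ ¬((T ∨ F) ∨ F)) ∧ ¬T
  step 8: (¬x0 ∧ (¬(T ∨ F) ∧ ¬F)) ∧ ¬T
  step 9: (¬x0 ∧ ((¬T ∧ ¬F) ∧ ¬F)) ∧ ¬T
  step 10: (¬x0 ∧ ((F ∧ ¬F) ∧ ¬F)) ∧ ¬T
  step 11: (¬x0 ∧ (F ∧ ¬F)) ∧ ¬T
  step 12: (¬x0 ∧ F) ∧ ¬T
  step 13: F ∧ ¬T
  step 14: F

Answer: normal form = F  (in 14 steps)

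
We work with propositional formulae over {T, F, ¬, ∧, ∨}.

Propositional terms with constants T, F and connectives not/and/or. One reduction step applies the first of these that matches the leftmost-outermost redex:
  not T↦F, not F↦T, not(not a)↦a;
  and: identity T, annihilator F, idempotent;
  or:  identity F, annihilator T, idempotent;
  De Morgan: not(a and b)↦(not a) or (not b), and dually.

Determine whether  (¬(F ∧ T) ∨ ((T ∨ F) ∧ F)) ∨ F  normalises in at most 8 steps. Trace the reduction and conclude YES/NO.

Answer: YES — reaches normal form T in 5 ≤ 8 steps

Reduction:
  start: (¬(F ∧ T) ∨ ((T ∨ F) ∧ F)) ∨ F
  →1  ¬(F ∧ T) ∨ ((T ∨ F) ∧ F)
  →2  (¬F ∨ ¬T) ∨ ((T ∨ F) ∧ F)
  →3  (T ∨ ¬T) ∨ ((T ∨ F) ∧ F)
  →4  T ∨ ((T ∨ F) ∧ F)
  →5  T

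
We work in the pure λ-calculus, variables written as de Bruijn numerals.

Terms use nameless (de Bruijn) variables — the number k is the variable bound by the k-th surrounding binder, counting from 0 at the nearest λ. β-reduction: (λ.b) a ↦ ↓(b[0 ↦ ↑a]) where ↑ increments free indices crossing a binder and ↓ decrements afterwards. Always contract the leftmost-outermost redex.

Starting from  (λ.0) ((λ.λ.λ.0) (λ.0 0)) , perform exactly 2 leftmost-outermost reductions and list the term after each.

  start: (λ.0) ((λ.λ.λ.0) (λ.0 0))
  [1] (λ.λ.λ.0) (λ.0 0)
  [2] λ.λ.0

Answer: after 2 steps: λ.λ.0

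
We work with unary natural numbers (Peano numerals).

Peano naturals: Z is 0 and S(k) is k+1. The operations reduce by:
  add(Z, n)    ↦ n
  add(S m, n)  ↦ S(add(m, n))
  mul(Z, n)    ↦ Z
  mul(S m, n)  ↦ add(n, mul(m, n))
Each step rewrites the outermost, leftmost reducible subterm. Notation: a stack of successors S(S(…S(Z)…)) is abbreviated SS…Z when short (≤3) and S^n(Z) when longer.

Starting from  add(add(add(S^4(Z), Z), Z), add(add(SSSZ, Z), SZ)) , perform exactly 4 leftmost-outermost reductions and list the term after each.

Answer: after 4 steps: S(add(add(S(add(SSZ, Z)), Z), add(add(SSSZ, Z), SZ)))

Reduction:
  start: add(add(add(S^4(Z), Z), Z), add(add(SSSZ, Z), SZ))
  [1] add(add(S(add(SSSZ, Z)), Z), add(add(SSSZ, Z), SZ))
  [2] add(S(add(add(SSSZ, Z), Z)), add(add(SSSZ, Z), SZ))
  [3] S(add(add(add(SSSZ, Z), Z), add(add(SSSZ, Z), SZ)))
  [4] S(add(add(S(add(SSZ, Z)), Z), add(add(SSSZ, Z), SZ)))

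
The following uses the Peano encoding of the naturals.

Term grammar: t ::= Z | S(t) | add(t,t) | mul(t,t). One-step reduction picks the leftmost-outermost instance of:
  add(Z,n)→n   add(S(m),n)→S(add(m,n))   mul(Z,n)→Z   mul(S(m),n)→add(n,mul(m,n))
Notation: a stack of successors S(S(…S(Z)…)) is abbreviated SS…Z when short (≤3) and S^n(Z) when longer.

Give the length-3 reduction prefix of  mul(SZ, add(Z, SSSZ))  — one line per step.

  start: mul(SZ, add(Z, SSSZ))
  step 1: add(add(Z, SSSZ), mul(Z, add(Z, SSSZ)))
  step 2: add(SSSZ, mul(Z, add(Z, SSSZ)))
  step 3: S(add(SSZ, mul(Z, add(Z, SSSZ))))

Answer: after 3 steps: S(add(SSZ, mul(Z, add(Z, SSSZ))))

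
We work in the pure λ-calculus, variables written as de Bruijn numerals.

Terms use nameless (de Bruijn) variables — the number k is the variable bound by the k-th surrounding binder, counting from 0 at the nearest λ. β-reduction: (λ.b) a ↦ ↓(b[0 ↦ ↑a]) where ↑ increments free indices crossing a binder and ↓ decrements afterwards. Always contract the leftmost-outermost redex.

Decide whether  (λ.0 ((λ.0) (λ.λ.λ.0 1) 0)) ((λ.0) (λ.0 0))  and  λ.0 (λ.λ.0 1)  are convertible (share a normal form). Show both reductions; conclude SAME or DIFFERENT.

Answer: SAME — A ⇓ λ.0 (λ.λ.0 1), B ⇓ λ.0 (λ.λ.0 1)

Reduction:
Term A:
  start: (λ.0 ((λ.0) (λ.λ.λ.0 1) 0)) ((λ.0) (λ.0 0))
  step 1: (λ.0) (λ.0 0) ((λ.0) (λ.λ.λ.0 1) ((λ.0) (λ.0 0)))
  step 2: (λ.0 0) ((λ.0) (λ.λ.λ.0 1) ((λ.0) (λ.0 0)))
  step 3: (λ.0) (λ.λ.λ.0 1) ((λ.0) (λ.0 0)) ((λ.0) (λ.λ.λ.0 1) ((λ.0) (λ.0 0)))
  step 4: (λ.λ.λ.0 1) ((λ.0) (λ.0 0)) ((λ.0) (λ.λ.λ.0 1) ((λ.0) (λ.0 0)))
  step 5: (λ.λ.0 1) ((λ.0) (λ.λ.λ.0 1) ((λ.0) (λ.0 0)))
  step 6: λ.0 ((λ.0) (λ.λ.λ.0 1) ((λ.0) (λ.0 0)))
  step 7: λ.0 ((λ.λ.λ.0 1) ((λ.0) (λ.0 0)))
  step 8: λ.0 (λ.λ.0 1)

Term B:
  start: λ.0 (λ.λ.0 1)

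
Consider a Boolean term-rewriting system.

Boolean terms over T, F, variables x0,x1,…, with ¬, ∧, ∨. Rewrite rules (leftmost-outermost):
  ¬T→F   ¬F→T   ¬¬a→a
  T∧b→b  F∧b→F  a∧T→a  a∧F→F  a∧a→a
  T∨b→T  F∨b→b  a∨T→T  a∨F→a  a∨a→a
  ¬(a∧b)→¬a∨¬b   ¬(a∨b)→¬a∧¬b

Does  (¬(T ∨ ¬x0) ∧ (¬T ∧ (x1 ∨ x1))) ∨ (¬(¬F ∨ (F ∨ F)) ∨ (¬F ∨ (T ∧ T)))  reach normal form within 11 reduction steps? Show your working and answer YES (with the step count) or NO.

  start: (¬(T ∨ ¬x0) ∧ (¬T ∧ (x1 ∨ x1))) ∨ (¬(¬F ∨ (F ∨ F)) ∨ (¬F ∨ (T ∧ T)))
  step 1: ((¬T ∧ ¬¬x0) ∧ (¬T ∧ (x1 ∨ x1))) ∨ (¬(¬F ∨ (F ∨ F)) ∨ (¬F ∨ (T ∧ T)))
  step 2: ((F ∧ ¬¬x0) ∧ (¬T ∧ (x1 ∨ x1))) ∨ (¬(¬F ∨ (F ∨ F)) ∨ (¬F ∨ (T ∧ T)))
  step 3: (F ∧ (¬T ∧ (x1 ∨ x1))) ∨ (¬(¬F ∨ (F ∨ F)) ∨ (¬F ∨ (T ∧ T)))
  step 4: F ∨ (¬(¬F ∨ (F ∨ F)) ∨ (¬F ∨ (T ∧ T)))
  step 5: ¬(¬F ∨ (F ∨ F)) ∨ (¬F ∨ (T ∧ T))
  step 6: (¬¬F ∧ ¬(F ∨ F)) ∨ (¬F ∨ (T ∧ T))
  step 7: (F ∧ ¬(F ∨ F)) ∨ (¬F ∨ (T ∧ T))
  step 8: F ∨ (¬F ∨ (T ∧ T))
  step 9: ¬F ∨ (T ∧ T)
  step 10: T ∨ (T ∧ T)
  step 11: T

Answer: YES — reaches normal form T in 11 ≤ 11 steps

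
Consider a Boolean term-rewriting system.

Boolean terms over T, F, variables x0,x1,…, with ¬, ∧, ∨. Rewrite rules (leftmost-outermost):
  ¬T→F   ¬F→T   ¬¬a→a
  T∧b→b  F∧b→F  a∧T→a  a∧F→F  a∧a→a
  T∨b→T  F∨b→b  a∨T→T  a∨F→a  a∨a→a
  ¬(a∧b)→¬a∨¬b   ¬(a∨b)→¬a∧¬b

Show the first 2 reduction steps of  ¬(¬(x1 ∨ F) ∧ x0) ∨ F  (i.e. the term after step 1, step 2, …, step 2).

  start: ¬(¬(x1 ∨ F) ∧ x0) ∨ F
  step 1: ¬(¬(x1 ∨ F) ∧ x0)
  step 2: ¬¬(x1 ∨ F) ∨ ¬x0

Answer: after 2 steps: ¬¬(x1 ∨ F) ∨ ¬x0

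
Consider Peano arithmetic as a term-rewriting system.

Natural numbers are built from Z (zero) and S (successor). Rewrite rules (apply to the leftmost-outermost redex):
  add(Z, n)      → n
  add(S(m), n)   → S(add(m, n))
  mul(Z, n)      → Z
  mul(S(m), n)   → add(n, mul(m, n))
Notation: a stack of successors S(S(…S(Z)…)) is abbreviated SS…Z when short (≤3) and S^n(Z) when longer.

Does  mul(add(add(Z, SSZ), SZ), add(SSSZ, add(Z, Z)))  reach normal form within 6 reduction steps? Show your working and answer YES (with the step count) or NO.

Answer: NO — after 6 steps the term is S(add(S(add(SZ, add(Z, Z))), mul(add(SZ, SZ), add(SSSZ, add(Z, Z))))), not yet normal

Working:
  start: mul(add(add(Z, SSZ), SZ), add(SSSZ, add(Z, Z)))
  step 1: mul(add(SSZ, SZ), add(SSSZ, add(Z, Z)))
  step 2: mul(S(add(SZ, SZ)), add(SSSZ, add(Z, Z)))
  step 3: add(add(SSSZ, add(Z, Z)), mul(add(SZ, SZ), add(SSSZ, add(Z, Z))))
  step 4: add(S(add(SSZ, add(Z, Z))), mul(add(SZ, SZ), add(SSSZ, add(Z, Z))))
  step 5: S(add(add(SSZ, add(Z, Z)), mul(add(SZ, SZ), add(SSSZ, add(Z, Z)))))
  step 6: S(add(S(add(SZ, add(Z, Z))), mul(add(SZ, SZ), add(SSSZ, add(Z, Z)))))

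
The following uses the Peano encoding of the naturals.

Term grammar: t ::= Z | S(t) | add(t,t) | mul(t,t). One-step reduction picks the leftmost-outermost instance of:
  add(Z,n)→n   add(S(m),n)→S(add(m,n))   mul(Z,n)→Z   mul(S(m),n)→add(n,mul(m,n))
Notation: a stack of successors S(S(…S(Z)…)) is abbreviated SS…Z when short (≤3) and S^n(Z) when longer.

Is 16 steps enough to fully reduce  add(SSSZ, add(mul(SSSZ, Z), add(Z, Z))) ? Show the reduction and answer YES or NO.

Answer: YES — reaches normal form SSSZ in 13 ≤ 16 steps

Reduction:
  start: add(SSSZ, add(mul(SSSZ, Z), add(Z, Z)))
  →1  S(add(SSZ, add(mul(SSSZ, Z), add(Z, Z))))
  →2  S(S(add(SZ, add(mul(SSSZ, Z), add(Z, Z)))))
  →3  S(S(S(add(Z, add(mul(SSSZ, Z), add(Z, Z))))))
  →4  S(S(S(add(mul(SSSZ, Z), add(Z, Z)))))
  →5  S(S(S(add(add(Z, mul(SSZ, Z)), add(Z, Z)))))
  →6  S(S(S(add(mul(SSZ, Z), add(Z, Z)))))
  →7  S(S(S(add(add(Z, mul(SZ, Z)), add(Z, Z)))))
  →8  S(S(S(add(mul(SZ, Z), add(Z, Z)))))
  →9  S(S(S(add(add(Z, mul(Z, Z)), add(Z, Z)))))
  →10  S(S(S(add(mul(Z, Z), add(Z, Z)))))
  →11  S(S(S(add(Z, add(Z, Z)))))
  →12  S(S(S(add(Z, Z))))
  →13  SSSZ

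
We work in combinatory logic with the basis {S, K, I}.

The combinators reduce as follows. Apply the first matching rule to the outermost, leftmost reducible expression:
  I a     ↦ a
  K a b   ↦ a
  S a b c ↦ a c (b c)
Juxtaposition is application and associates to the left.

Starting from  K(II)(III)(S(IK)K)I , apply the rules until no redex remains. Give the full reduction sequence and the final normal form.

Answer: normal form = I  (in 6 steps)

Derivation:
  start: K(II)(III)(S(IK)K)I
  [1] II(S(IK)K)I
  [2] I(S(IK)K)I
  [3] S(IK)KI
  [4] IKI(KI)
  [5] KI(KI)
  [6] I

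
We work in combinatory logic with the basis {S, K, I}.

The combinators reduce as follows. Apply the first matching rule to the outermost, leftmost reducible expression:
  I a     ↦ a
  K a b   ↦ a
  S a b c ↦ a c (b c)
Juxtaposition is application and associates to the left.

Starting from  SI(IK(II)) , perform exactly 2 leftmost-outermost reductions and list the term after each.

  start: SI(IK(II))
  →1  SI(K(II))
  →2  SI(KI)

Answer: after 2 steps: SI(KI)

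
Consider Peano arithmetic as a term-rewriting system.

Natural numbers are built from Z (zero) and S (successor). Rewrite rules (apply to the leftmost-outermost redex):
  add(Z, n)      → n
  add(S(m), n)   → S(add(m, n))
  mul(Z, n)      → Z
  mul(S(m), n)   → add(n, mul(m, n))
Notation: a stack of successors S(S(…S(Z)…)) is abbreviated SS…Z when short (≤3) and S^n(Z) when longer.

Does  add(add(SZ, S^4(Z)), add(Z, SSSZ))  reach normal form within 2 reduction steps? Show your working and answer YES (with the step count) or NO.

  start: add(add(SZ, S^4(Z)), add(Z, SSSZ))
  →1  add(S(add(Z, S^4(Z))), add(Z, SSSZ))
  →2  S(add(add(Z, S^4(Z)), add(Z, SSSZ)))

Answer: NO — after 2 steps the term is S(add(add(Z, S^4(Z)), add(Z, SSSZ))), not yet normal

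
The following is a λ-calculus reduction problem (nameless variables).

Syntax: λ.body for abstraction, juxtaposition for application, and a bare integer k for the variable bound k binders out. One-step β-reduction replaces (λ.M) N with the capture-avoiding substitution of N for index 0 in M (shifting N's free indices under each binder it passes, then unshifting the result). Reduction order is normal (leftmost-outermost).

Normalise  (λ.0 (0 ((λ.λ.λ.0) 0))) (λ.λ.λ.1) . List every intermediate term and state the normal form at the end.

Answer: normal form = λ.λ.1  (in 2 steps)

Derivation:
  start: (λ.0 (0 ((λ.λ.λ.0) 0))) (λ.λ.λ.1)
  [1] (λ.λ.λ.1) ((λ.λ.λ.1) ((λ.λ.λ.0) (λ.λ.λ.1)))
  [2] λ.λ.1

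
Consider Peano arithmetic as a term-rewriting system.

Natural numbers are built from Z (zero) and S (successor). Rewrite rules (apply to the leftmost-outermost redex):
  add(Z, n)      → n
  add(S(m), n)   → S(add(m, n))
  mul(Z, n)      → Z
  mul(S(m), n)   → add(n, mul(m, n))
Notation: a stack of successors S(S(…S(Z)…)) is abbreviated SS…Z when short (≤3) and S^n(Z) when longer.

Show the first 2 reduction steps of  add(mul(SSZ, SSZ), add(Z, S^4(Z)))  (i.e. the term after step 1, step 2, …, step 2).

  start: add(mul(SSZ, SSZ), add(Z, S^4(Z)))
  [1] add(add(SSZ, mul(SZ, SSZ)), add(Z, S^4(Z)))
  [2] add(S(add(SZ, mul(SZ, SSZ))), add(Z, S^4(Z)))

Answer: after 2 steps: add(S(add(SZ, mul(SZ, SSZ))), add(Z, S^4(Z)))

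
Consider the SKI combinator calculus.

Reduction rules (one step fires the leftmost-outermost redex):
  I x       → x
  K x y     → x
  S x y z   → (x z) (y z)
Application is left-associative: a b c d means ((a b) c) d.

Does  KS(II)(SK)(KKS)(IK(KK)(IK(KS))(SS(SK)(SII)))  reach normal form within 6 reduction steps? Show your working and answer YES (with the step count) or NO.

  start: KS(II)(SK)(KKS)(IK(KK)(IK(KS))(SS(SK)(SII)))
  step 1: S(SK)(KKS)(IK(KK)(IK(KS))(SS(SK)(SII)))
  step 2: SK(IK(KK)(IK(KS))(SS(SK)(SII)))(KKS(IK(KK)(IK(KS))(SS(SK)(SII))))
  step 3: K(KKS(IK(KK)(IK(KS))(SS(SK)(SII))))(IK(KK)(IK(KS))(SS(SK)(SII))(KKS(IK(KK)(IK(KS))(SS(SK)(SII)))))
  step 4: KKS(IK(KK)(IK(KS))(SS(SK)(SII)))
  step 5: K(IK(KK)(IK(KS))(SS(SK)(SII)))
  step 6: K(K(KK)(IK(KS))(SS(SK)(SII)))

Answer: NO — after 6 steps the term is K(K(KK)(IK(KS))(SS(SK)(SII))), not yet normal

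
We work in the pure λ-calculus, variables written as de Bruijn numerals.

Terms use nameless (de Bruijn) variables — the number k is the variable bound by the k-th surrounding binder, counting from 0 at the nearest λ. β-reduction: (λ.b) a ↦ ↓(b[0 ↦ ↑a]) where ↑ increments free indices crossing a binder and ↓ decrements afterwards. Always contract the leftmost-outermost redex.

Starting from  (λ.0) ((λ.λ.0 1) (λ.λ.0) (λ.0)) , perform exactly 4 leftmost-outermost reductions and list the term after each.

Answer: after 4 steps: λ.λ.0

Working:
  start: (λ.0) ((λ.λ.0 1) (λ.λ.0) (λ.0))
  [1] (λ.λ.0 1) (λ.λ.0) (λ.0)
  [2] (λ.0 (λ.λ.0)) (λ.0)
  [3] (λ.0) (λ.λ.0)
  [4] λ.λ.0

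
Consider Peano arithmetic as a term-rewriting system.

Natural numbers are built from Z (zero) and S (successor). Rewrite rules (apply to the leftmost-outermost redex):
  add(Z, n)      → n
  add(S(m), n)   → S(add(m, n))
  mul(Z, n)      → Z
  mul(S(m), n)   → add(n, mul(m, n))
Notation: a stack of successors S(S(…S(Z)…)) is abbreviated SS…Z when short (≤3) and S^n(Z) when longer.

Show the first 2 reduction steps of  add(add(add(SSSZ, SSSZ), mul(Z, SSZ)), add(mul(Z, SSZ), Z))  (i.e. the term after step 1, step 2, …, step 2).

Answer: after 2 steps: add(S(add(add(SSZ, SSSZ), mul(Z, SSZ))), add(mul(Z, SSZ), Z))

Derivation:
  start: add(add(add(SSSZ, SSSZ), mul(Z, SSZ)), add(mul(Z, SSZ), Z))
  step 1: add(add(S(add(SSZ, SSSZ)), mul(Z, SSZ)), add(mul(Z, SSZ), Z))
  step 2: add(S(add(add(SSZ, SSSZ), mul(Z, SSZ))), add(mul(Z, SSZ), Z))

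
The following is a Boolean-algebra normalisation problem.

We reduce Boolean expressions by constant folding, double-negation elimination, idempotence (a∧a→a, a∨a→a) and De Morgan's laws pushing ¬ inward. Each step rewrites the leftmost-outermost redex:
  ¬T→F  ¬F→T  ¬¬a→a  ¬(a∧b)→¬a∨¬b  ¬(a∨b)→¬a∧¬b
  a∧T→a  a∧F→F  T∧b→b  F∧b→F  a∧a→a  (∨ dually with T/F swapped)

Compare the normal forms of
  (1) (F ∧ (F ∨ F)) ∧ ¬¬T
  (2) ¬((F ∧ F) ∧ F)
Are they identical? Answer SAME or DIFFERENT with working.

Term A:
  start: (F ∧ (F ∨ F)) ∧ ¬¬T
  →1  F ∧ ¬¬T
  →2  F

Term B:
  start: ¬((F ∧ F) ∧ F)
  →1  ¬(F ∧ F) ∨ ¬F
  →2  (¬F ∨ ¬F) ∨ ¬F
  →3  ¬F ∨ ¬F
  →4  ¬F
  →5  T

Answer: DIFFERENT — A ⇓ F, B ⇓ T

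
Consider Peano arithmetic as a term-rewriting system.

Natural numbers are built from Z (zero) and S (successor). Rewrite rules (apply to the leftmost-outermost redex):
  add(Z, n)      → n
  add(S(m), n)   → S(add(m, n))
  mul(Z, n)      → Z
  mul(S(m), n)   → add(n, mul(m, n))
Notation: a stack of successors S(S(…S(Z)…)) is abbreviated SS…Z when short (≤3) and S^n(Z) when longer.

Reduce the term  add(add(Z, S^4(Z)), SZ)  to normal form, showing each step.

Answer: normal form = S^5(Z)  (in 6 steps)

Reduction:
  start: add(add(Z, S^4(Z)), SZ)
  [1] add(S^4(Z), SZ)
  [2] S(add(SSSZ, SZ))
  [3] S(S(add(SSZ, SZ)))
  [4] S(S(S(add(SZ, SZ))))
  [5] S(S(S(S(add(Z, SZ)))))
  [6] S^5(Z)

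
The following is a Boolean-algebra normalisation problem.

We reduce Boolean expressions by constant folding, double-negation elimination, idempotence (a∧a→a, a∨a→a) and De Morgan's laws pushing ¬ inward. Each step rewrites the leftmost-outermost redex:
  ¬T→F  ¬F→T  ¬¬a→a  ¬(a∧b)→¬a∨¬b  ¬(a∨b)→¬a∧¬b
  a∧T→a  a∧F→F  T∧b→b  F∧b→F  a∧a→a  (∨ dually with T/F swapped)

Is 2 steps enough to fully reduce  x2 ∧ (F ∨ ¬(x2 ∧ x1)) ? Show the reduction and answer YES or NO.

  start: x2 ∧ (F ∨ ¬(x2 ∧ x1))
  [1] x2 ∧ ¬(x2 ∧ x1)
  [2] x2 ∧ (¬x2 ∨ ¬x1)

Answer: YES — reaches normal form x2 ∧ (¬x2 ∨ ¬x1) in 2 ≤ 2 steps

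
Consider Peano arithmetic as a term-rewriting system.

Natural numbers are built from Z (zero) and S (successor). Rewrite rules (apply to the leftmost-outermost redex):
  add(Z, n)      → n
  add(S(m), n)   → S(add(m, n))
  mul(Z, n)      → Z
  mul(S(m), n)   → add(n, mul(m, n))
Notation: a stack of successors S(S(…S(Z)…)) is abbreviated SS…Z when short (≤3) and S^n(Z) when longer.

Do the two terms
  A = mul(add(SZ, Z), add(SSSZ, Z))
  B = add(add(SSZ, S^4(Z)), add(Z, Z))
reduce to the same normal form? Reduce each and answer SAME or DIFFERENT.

Term A:
  start: mul(add(SZ, Z), add(SSSZ, Z))
  [1] mul(S(add(Z, Z)), add(SSSZ, Z))
  [2] add(add(SSSZ, Z), mul(add(Z, Z), add(SSSZ, Z)))
  [3] add(S(add(SSZ, Z)), mul(add(Z, Z), add(SSSZ, Z)))
  [4] S(add(add(SSZ, Z), mul(add(Z, Z), add(SSSZ, Z))))
  [5] S(add(S(add(SZ, Z)), mul(add(Z, Z), add(SSSZ, Z))))
  [6] S(S(add(add(SZ, Z), mul(add(Z, Z), add(SSSZ, Z)))))
  [7] S(S(add(S(add(Z, Z)), mul(add(Z, Z), add(SSSZ, Z)))))
  [8] S(S(S(add(add(Z, Z), mul(add(Z, Z), add(SSSZ, Z))))))
  [9] S(S(S(add(Z, mul(add(Z, Z), add(SSSZ, Z))))))
  [10] S(S(S(mul(add(Z, Z), add(SSSZ, Z)))))
  [11] S(S(S(mul(Z, add(SSSZ, Z)))))
  [12] SSSZ

Term B:
  start: add(add(SSZ, S^4(Z)), add(Z, Z))
  [1] add(S(add(SZ, S^4(Z))), add(Z, Z))
  [2] S(add(add(SZ, S^4(Z)), add(Z, Z)))
  [3] S(add(S(add(Z, S^4(Z))), add(Z, Z)))
  [4] S(S(add(add(Z, S^4(Z)), add(Z, Z))))
  [5] S(S(add(S^4(Z), add(Z, Z))))
  [6] S(S(S(add(SSSZ, add(Z, Z)))))
  [7] S(S(S(S(add(SSZ, add(Z, Z))))))
  [8] S(S(S(S(S(add(SZ, add(Z, Z)))))))
  [9] S(S(S(S(S(S(add(Z, add(Z, Z))))))))
  [10] S(S(S(S(S(S(add(Z, Z)))))))
  [11] S^6(Z)

Answer: DIFFERENT — A ⇓ SSSZ, B ⇓ S^6(Z)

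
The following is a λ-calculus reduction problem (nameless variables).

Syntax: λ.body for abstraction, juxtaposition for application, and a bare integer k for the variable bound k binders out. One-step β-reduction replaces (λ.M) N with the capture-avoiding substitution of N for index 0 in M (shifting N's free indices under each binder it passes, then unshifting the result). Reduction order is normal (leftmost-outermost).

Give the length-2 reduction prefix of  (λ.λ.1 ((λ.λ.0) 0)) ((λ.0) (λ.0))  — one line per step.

Answer: after 2 steps: λ.(λ.0) ((λ.λ.0) 0)

Working:
  start: (λ.λ.1 ((λ.λ.0) 0)) ((λ.0) (λ.0))
  step 1: λ.(λ.0) (λ.0) ((λ.λ.0) 0)
  step 2: λ.(λ.0) ((λ.λ.0) 0)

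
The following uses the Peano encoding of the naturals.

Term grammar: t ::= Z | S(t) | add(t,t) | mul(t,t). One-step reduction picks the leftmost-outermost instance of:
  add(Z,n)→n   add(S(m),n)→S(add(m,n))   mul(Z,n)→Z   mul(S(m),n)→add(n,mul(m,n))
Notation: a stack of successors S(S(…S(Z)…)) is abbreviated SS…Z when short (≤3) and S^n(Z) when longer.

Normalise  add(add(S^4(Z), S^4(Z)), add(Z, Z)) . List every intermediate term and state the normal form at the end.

  start: add(add(S^4(Z), S^4(Z)), add(Z, Z))
  →1  add(S(add(SSSZ, S^4(Z))), add(Z, Z))
  →2  S(add(add(SSSZ, S^4(Z)), add(Z, Z)))
  →3  S(add(S(add(SSZ, S^4(Z))), add(Z, Z)))
  →4  S(S(add(add(SSZ, S^4(Z)), add(Z, Z))))
  →5  S(S(add(S(add(SZ, S^4(Z))), add(Z, Z))))
  →6  S(S(S(add(add(SZ, S^4(Z)), add(Z, Z)))))
  →7  S(S(S(add(S(add(Z, S^4(Z))), add(Z, Z)))))
  →8  S(S(S(S(add(add(Z, S^4(Z)), add(Z, Z))))))
  →9  S(S(S(S(add(S^4(Z), add(Z, Z))))))
  →10  S(S(S(S(S(add(SSSZ, add(Z, Z)))))))
  →11  S(S(S(S(S(S(add(SSZ, add(Z, Z))))))))
  →12  S(S(S(S(S(S(S(add(SZ, add(Z, Z)))))))))
  →13  S(S(S(S(S(S(S(S(add(Z, add(Z, Z))))))))))
  →14  S(S(S(S(S(S(S(S(add(Z, Z)))))))))
  →15  S^8(Z)

Answer: normal form = S^8(Z)  (in 15 steps)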